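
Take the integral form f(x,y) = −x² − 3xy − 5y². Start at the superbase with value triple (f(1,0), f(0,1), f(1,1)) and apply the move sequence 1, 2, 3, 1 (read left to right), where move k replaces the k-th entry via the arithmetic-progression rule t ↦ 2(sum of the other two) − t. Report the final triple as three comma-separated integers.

start (-1,-5,-9) = (f(1,0),f(0,1),f(1,1))
replace slot 1: 2·((-5)+(-9)) − (-1) = -27 → (-27,-5,-9)
replace slot 2: 2·((-27)+(-9)) − (-5) = -67 → (-27,-67,-9)
replace slot 3: 2·((-27)+(-67)) − (-9) = -179 → (-27,-67,-179)
replace slot 1: 2·((-67)+(-179)) − (-27) = -465 → (-465,-67,-179)

-465,-67,-179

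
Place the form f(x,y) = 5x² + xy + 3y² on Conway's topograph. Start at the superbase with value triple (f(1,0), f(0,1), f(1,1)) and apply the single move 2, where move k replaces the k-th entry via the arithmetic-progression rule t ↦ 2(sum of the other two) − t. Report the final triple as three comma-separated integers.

start (5,3,9) = (f(1,0),f(0,1),f(1,1))
replace slot 2: 2·(5+9) − 3 = 25 → (5,25,9)

5,25,9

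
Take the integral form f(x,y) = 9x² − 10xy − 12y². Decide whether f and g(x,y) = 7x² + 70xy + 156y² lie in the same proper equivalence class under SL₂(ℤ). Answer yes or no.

D₁ = 532, D₂ = 532
river cycle of f (length 16): (-12, 10, 9), (9, 8, -13), (-13, 18, 4), (4, 22, -3), (-3, 20, 11), (11, 2, -12), (-12, 22, 1), (1, 22, -12), (-12, 2, 11), (11, 20, -3), … (6 more)
river cycle of g (length 16): (7, 14, -12), (-12, 10, 9), (9, 8, -13), (-13, 18, 4), (4, 22, -3), (-3, 20, 11), (11, 2, -12), (-12, 22, 1), (1, 22, -12), (-12, 2, 11), … (6 more)
cycles coincide ⇒ equivalent

yes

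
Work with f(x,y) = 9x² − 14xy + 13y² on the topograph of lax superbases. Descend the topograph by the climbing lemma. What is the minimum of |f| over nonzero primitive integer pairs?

translate: b→4 (≡-14 mod 18), so (9,-14,13)→(9,4,8)
flip: (9,4,8)→(8,-4,9)
reduced (well bottom): (8,-4,9) with a≤c, −a<b≤a
well minimum = a = 8

8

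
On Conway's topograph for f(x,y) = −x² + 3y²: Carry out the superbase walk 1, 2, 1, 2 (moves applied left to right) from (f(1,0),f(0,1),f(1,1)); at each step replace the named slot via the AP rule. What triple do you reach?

start (-1,3,2) = (f(1,0),f(0,1),f(1,1))
replace slot 1: 2·(3+2) − (-1) = 11 → (11,3,2)
replace slot 2: 2·(11+2) − 3 = 23 → (11,23,2)
replace slot 1: 2·(23+2) − 11 = 39 → (39,23,2)
replace slot 2: 2·(39+2) − 23 = 59 → (39,59,2)

39,59,2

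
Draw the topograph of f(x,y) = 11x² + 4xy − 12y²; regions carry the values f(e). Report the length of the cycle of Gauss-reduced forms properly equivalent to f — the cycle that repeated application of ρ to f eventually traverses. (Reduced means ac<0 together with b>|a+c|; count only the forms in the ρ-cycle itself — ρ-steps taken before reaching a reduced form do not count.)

D = 544, ⌊√D⌋ = 23
river: ρ → (-12,20,3)
river: ρ → (3,22,-5)
river: ρ → (-5,18,11)
river: ρ → (11,4,-12)
ρ-cycle length = 4 (tail of 0 descent steps not counted)

4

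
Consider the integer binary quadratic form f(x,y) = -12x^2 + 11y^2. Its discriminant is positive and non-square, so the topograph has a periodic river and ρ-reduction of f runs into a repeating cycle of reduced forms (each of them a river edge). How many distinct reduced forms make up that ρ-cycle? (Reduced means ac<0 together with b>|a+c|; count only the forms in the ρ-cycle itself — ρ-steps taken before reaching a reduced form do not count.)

D = 528, ⌊√D⌋ = 22
descent: ρ → (11,22,-1)  [lands on river]
river: ρ → (-1,22,11)
ρ-cycle length = 2 (tail of 1 descent step not counted)

2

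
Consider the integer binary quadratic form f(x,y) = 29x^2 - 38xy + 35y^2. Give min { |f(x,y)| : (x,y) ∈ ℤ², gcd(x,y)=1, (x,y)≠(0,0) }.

translate: b→20 (≡-38 mod 58), so (29,-38,35)→(29,20,26)
flip: (29,20,26)→(26,-20,29)
reduced (well bottom): (26,-20,29) with a≤c, −a<b≤a
well minimum = a = 26

26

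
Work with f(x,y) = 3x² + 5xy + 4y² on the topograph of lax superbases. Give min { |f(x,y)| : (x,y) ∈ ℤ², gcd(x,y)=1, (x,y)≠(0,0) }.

translate: b→-1 (≡5 mod 6), so (3,5,4)→(3,-1,2)
flip: (3,-1,2)→(2,1,3)
reduced (well bottom): (2,1,3) with a≤c, −a<b≤a
well minimum = a = 2

2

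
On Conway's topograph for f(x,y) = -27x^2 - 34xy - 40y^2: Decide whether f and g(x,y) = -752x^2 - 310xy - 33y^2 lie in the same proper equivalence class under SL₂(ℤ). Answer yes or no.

D₁ = -3164, D₂ = -3164
f is negative-definite; reduce −f:
−f: translate: b→-20 (≡34 mod 54), so (27,34,40)→(27,-20,33)
−f: reduced (well bottom): (27,-20,33) with a≤c, −a<b≤a
flip sign back: reduced form of f is (-27,20,-33)
g is negative-definite; reduce −g:
−g: flip: (752,310,33)→(33,-310,752)
−g: translate: b→20 (≡-310 mod 66), so (33,-310,752)→(33,20,27)
−g: flip: (33,20,27)→(27,-20,33)
−g: reduced (well bottom): (27,-20,33) with a≤c, −a<b≤a
flip sign back: reduced form of g is (-27,20,-33)
reduced forms (-27, 20, -33) vs (-27, 20, -33) ⇒ equivalent

yes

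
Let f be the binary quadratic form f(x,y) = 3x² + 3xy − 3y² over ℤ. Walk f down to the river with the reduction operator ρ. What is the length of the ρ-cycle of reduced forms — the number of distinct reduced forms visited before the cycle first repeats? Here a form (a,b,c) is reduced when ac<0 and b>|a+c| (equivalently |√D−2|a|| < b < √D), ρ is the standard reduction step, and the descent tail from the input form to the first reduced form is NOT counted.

D = 45, ⌊√D⌋ = 6
river: ρ → (-3,3,3)
river: ρ → (3,3,-3)
ρ-cycle length = 2 (tail of 0 descent steps not counted)

2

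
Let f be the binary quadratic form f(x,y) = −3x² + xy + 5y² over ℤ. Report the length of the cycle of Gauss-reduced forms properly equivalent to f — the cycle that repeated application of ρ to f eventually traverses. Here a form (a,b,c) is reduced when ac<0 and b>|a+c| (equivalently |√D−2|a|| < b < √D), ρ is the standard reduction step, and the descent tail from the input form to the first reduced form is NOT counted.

D = 61, ⌊√D⌋ = 7
descent: ρ → (5,-1,-3)
descent: ρ → (-3,7,1)  [lands on river]
river: ρ → (1,7,-3)
river: ρ → (-3,5,3)
river: ρ → (3,7,-1)
river: ρ → (-1,7,3)
river: ρ → (3,5,-3)
ρ-cycle length = 6 (tail of 2 descent steps not counted)

6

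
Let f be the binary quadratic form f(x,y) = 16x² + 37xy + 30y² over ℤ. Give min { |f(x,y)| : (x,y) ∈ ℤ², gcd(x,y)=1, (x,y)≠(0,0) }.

translate: b→5 (≡37 mod 32), so (16,37,30)→(16,5,9)
flip: (16,5,9)→(9,-5,16)
reduced (well bottom): (9,-5,16) with a≤c, −a<b≤a
well minimum = a = 9

9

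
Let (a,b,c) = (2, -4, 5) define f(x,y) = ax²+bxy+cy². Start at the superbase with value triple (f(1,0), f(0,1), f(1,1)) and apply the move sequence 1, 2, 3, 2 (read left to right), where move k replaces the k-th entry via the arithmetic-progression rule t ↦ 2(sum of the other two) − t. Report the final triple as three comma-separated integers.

start (2,5,3) = (f(1,0),f(0,1),f(1,1))
replace slot 1: 2·(5+3) − 2 = 14 → (14,5,3)
replace slot 2: 2·(14+3) − 5 = 29 → (14,29,3)
replace slot 3: 2·(14+29) − 3 = 83 → (14,29,83)
replace slot 2: 2·(14+83) − 29 = 165 → (14,165,83)

14,165,83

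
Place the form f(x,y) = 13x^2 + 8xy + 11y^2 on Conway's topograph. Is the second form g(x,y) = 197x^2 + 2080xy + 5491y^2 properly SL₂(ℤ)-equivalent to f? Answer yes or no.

D₁ = -508, D₂ = -508
f: flip: (13,8,11)→(11,-8,13)
f: reduced (well bottom): (11,-8,13) with a≤c, −a<b≤a
g: translate: b→110 (≡2080 mod 394), so (197,2080,5491)→(197,110,16)
g: flip: (197,110,16)→(16,-110,197)
g: translate: b→-14 (≡-110 mod 32), so (16,-110,197)→(16,-14,11)
g: flip: (16,-14,11)→(11,14,16)
g: translate: b→-8 (≡14 mod 22), so (11,14,16)→(11,-8,13)
g: reduced (well bottom): (11,-8,13) with a≤c, −a<b≤a
reduced forms (11, -8, 13) vs (11, -8, 13) ⇒ equivalent

yes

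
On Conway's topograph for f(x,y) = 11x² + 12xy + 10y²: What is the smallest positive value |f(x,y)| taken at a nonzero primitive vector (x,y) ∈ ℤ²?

translate: b→-10 (≡12 mod 22), so (11,12,10)→(11,-10,9)
flip: (11,-10,9)→(9,10,11)
translate: b→-8 (≡10 mod 18), so (9,10,11)→(9,-8,10)
reduced (well bottom): (9,-8,10) with a≤c, −a<b≤a
well minimum = a = 9

9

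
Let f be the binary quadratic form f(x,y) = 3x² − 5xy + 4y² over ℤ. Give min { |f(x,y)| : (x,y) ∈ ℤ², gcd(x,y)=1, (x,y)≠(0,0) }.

translate: b→1 (≡-5 mod 6), so (3,-5,4)→(3,1,2)
flip: (3,1,2)→(2,-1,3)
reduced (well bottom): (2,-1,3) with a≤c, −a<b≤a
well minimum = a = 2

2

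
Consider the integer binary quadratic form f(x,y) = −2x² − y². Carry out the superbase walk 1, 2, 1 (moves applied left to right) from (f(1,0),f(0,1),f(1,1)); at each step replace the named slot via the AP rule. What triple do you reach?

start (-2,-1,-3) = (f(1,0),f(0,1),f(1,1))
replace slot 1: 2·((-1)+(-3)) − (-2) = -6 → (-6,-1,-3)
replace slot 2: 2·((-6)+(-3)) − (-1) = -17 → (-6,-17,-3)
replace slot 1: 2·((-17)+(-3)) − (-6) = -34 → (-34,-17,-3)

-34,-17,-3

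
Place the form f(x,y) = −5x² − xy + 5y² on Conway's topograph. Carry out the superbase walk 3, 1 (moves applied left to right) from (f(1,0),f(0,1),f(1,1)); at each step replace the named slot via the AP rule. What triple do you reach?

start (-5,5,-1) = (f(1,0),f(0,1),f(1,1))
replace slot 3: 2·((-5)+5) − (-1) = 1 → (-5,5,1)
replace slot 1: 2·(5+1) − (-5) = 17 → (17,5,1)

17,5,1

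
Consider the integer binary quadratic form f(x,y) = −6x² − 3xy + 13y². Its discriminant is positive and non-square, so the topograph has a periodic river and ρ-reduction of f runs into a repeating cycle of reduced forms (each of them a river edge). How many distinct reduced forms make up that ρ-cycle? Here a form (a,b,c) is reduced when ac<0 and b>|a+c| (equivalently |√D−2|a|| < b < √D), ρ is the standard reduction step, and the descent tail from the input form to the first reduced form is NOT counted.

D = 321, ⌊√D⌋ = 17
descent: ρ → (13,3,-6)
descent: ρ → (-6,9,10)  [lands on river]
river: ρ → (10,11,-5)
river: ρ → (-5,9,12)
river: ρ → (12,15,-2)
river: ρ → (-2,17,4)
river: ρ → (4,15,-6)
ρ-cycle length = 6 (tail of 2 descent steps not counted)

6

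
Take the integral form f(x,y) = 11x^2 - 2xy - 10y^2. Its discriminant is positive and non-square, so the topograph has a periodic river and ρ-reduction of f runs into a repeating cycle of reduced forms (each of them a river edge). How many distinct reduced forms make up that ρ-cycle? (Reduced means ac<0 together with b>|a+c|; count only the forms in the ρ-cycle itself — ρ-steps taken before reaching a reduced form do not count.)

D = 444, ⌊√D⌋ = 21
descent: ρ → (-10,2,11)  [lands on river]
river: ρ → (11,20,-1)
river: ρ → (-1,20,11)
river: ρ → (11,2,-10)
river: ρ → (-10,18,3)
river: ρ → (3,18,-10)
ρ-cycle length = 6 (tail of 1 descent step not counted)

6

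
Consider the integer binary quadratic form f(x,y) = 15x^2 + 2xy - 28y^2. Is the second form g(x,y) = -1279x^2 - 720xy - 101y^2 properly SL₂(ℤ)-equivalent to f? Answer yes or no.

D₁ = 1684, D₂ = 1684
river cycle of f (length 74): (15, 32, -11), (-11, 34, 12), (12, 38, -5), (-5, 32, 33), (33, 34, -4), (-4, 38, 15), (15, 22, -20), (-20, 18, 17), (17, 16, -21), (-21, 26, 12), … (64 more)
river cycle of g (length 74): (-15, 28, 15), (15, 32, -11), (-11, 34, 12), (12, 38, -5), (-5, 32, 33), (33, 34, -4), (-4, 38, 15), (15, 22, -20), (-20, 18, 17), (17, 16, -21), … (64 more)
cycles coincide ⇒ equivalent

yes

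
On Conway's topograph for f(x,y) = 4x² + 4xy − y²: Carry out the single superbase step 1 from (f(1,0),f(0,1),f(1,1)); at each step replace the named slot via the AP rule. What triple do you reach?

start (4,-1,7) = (f(1,0),f(0,1),f(1,1))
replace slot 1: 2·((-1)+7) − 4 = 8 → (8,-1,7)

8,-1,7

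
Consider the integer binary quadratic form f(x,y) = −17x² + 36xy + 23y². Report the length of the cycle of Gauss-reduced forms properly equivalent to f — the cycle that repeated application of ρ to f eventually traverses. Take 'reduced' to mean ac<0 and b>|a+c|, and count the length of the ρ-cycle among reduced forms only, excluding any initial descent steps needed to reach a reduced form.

D = 2860, ⌊√D⌋ = 53
river: ρ → (23,10,-30)
river: ρ → (-30,50,3)
river: ρ → (3,52,-13)
river: ρ → (-13,52,3)
river: ρ → (3,50,-30)
river: ρ → (-30,10,23)
river: ρ → (23,36,-17)
river: ρ → (-17,32,27)
river: ρ → (27,22,-22)
river: ρ → (-22,22,27)
river: ρ → (27,32,-17)
river: ρ → (-17,36,23)
ρ-cycle length = 12 (tail of 0 descent steps not counted)

12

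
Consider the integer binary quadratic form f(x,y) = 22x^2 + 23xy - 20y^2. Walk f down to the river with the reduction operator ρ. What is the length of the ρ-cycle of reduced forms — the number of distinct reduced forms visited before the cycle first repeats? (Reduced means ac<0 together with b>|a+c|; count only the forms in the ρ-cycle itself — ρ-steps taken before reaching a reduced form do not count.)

D = 2289, ⌊√D⌋ = 47
river: ρ → (-20,17,25)
river: ρ → (25,33,-12)
river: ρ → (-12,39,16)
river: ρ → (16,25,-26)
river: ρ → (-26,27,15)
river: ρ → (15,33,-20)
river: ρ → (-20,47,1)
river: ρ → (1,47,-20)
river: ρ → (-20,33,15)
river: ρ → (15,27,-26)
river: ρ → (-26,25,16)
river: ρ → (16,39,-12)
river: ρ → (-12,33,25)
river: ρ → (25,17,-20)
river: ρ → (-20,23,22)
river: ρ → (22,21,-21)
river: ρ → (-21,21,22)
river: ρ → (22,23,-20)
ρ-cycle length = 18 (tail of 0 descent steps not counted)

18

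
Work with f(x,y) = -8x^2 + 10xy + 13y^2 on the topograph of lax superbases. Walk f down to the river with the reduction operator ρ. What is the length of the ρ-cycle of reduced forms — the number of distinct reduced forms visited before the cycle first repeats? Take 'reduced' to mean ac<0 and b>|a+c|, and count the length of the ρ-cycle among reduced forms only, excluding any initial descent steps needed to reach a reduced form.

D = 516, ⌊√D⌋ = 22
river: ρ → (13,16,-5)
river: ρ → (-5,14,16)
river: ρ → (16,18,-3)
river: ρ → (-3,18,16)
river: ρ → (16,14,-5)
river: ρ → (-5,16,13)
river: ρ → (13,10,-8)
river: ρ → (-8,22,1)
river: ρ → (1,22,-8)
river: ρ → (-8,10,13)
ρ-cycle length = 10 (tail of 0 descent steps not counted)

10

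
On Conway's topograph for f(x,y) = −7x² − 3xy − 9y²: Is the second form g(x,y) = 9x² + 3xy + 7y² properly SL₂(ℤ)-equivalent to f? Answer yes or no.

D₁ = -243, D₂ = -243
f is negative-definite; reduce −f:
−f: reduced (well bottom): (7,3,9) with a≤c, −a<b≤a
flip sign back: reduced form of f is (-7,-3,-9)
g: flip: (9,3,7)→(7,-3,9)
g: reduced (well bottom): (7,-3,9) with a≤c, −a<b≤a
reduced forms (-7, -3, -9) vs (7, -3, 9) ⇒ inequivalent

no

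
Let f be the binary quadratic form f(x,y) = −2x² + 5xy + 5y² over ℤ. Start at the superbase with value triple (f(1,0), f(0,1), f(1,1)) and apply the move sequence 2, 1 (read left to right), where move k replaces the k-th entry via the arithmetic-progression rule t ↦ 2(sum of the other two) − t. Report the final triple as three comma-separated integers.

start (-2,5,8) = (f(1,0),f(0,1),f(1,1))
replace slot 2: 2·((-2)+8) − 5 = 7 → (-2,7,8)
replace slot 1: 2·(7+8) − (-2) = 32 → (32,7,8)

32,7,8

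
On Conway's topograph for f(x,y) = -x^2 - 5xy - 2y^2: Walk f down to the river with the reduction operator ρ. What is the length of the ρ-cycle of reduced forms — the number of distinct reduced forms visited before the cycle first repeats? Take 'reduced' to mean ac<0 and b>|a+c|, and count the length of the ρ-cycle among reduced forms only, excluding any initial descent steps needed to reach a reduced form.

D = 17, ⌊√D⌋ = 4
descent: ρ → (-2,1,2)  [lands on river]
river: ρ → (2,3,-1)
river: ρ → (-1,3,2)
river: ρ → (2,1,-2)
river: ρ → (-2,3,1)
river: ρ → (1,3,-2)
ρ-cycle length = 6 (tail of 1 descent step not counted)

6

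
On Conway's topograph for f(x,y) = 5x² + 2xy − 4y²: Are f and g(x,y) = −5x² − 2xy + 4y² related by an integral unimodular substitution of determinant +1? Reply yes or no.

D₁ = 84, D₂ = 84
river cycle of f (length 6): (-4, 6, 3), (3, 6, -4), (-4, 2, 5), (5, 8, -1), (-1, 8, 5), (5, 2, -4)
river cycle of g (length 6): (4, 2, -5), (-5, 8, 1), (1, 8, -5), (-5, 2, 4), (4, 6, -3), (-3, 6, 4)
cycles differ ⇒ inequivalent

no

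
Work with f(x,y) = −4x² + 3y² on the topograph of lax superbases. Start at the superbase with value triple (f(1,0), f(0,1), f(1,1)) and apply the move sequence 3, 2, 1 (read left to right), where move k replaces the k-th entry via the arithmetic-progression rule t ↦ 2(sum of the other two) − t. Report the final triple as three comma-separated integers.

start (-4,3,-1) = (f(1,0),f(0,1),f(1,1))
replace slot 3: 2·((-4)+3) − (-1) = -1 → (-4,3,-1)
replace slot 2: 2·((-4)+(-1)) − 3 = -13 → (-4,-13,-1)
replace slot 1: 2·((-13)+(-1)) − (-4) = -24 → (-24,-13,-1)

-24,-13,-1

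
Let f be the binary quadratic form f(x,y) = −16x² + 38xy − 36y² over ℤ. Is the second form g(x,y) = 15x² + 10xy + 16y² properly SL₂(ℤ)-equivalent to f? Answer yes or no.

D₁ = -860, D₂ = -860
f is negative-definite; reduce −f:
−f: translate: b→-6 (≡-38 mod 32), so (16,-38,36)→(16,-6,14)
−f: flip: (16,-6,14)→(14,6,16)
−f: reduced (well bottom): (14,6,16) with a≤c, −a<b≤a
flip sign back: reduced form of f is (-14,-6,-16)
g: reduced (well bottom): (15,10,16) with a≤c, −a<b≤a
reduced forms (-14, -6, -16) vs (15, 10, 16) ⇒ inequivalent

no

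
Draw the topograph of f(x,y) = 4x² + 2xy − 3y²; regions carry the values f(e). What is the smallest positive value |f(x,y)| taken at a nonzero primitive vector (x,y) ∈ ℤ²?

river: ρ → (-3,4,3)
river: ρ → (3,2,-4)
river: ρ → (-4,6,1)
river: ρ → (1,6,-4)
river: ρ → (-4,2,3)
river: ρ → (3,4,-3)
river: ρ → (-3,2,4)
river: ρ → (4,6,-1)
river: ρ → (-1,6,4)
river: ρ → (4,2,-3)
closes: descent 0, river 10
min |a| on river = 1

1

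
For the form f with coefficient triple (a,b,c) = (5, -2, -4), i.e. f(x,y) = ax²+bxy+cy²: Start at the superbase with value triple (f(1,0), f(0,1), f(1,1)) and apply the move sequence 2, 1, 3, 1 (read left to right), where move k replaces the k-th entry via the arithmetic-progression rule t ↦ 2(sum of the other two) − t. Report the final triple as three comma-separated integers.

start (5,-4,-1) = (f(1,0),f(0,1),f(1,1))
replace slot 2: 2·(5+(-1)) − (-4) = 12 → (5,12,-1)
replace slot 1: 2·(12+(-1)) − 5 = 17 → (17,12,-1)
replace slot 3: 2·(17+12) − (-1) = 59 → (17,12,59)
replace slot 1: 2·(12+59) − 17 = 125 → (125,12,59)

125,12,59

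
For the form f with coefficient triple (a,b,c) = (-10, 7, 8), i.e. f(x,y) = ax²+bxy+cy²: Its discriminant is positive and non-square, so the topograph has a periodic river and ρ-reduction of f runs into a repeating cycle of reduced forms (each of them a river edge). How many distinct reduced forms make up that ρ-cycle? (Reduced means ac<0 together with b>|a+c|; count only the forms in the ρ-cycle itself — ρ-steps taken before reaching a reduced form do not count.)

D = 369, ⌊√D⌋ = 19
river: ρ → (8,9,-9)
river: ρ → (-9,9,8)
river: ρ → (8,7,-10)
river: ρ → (-10,13,5)
river: ρ → (5,17,-4)
river: ρ → (-4,15,9)
river: ρ → (9,3,-10)
river: ρ → (-10,17,2)
river: ρ → (2,19,-1)
river: ρ → (-1,19,2)
river: ρ → (2,17,-10)
river: ρ → (-10,3,9)
river: ρ → (9,15,-4)
river: ρ → (-4,17,5)
river: ρ → (5,13,-10)
river: ρ → (-10,7,8)
ρ-cycle length = 16 (tail of 0 descent steps not counted)

16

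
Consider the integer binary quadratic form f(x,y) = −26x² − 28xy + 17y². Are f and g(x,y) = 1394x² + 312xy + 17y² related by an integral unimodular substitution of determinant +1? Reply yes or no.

D₁ = 2552, D₂ = 2552
river cycle of f (length 12): (17, 28, -26), (-26, 24, 19), (19, 14, -31), (-31, 48, 2), (2, 48, -31), (-31, 14, 19), (19, 24, -26), (-26, 28, 17), (17, 40, -14), (-14, 44, 11), … (2 more)
river cycle of g (length 12): (17, 28, -26), (-26, 24, 19), (19, 14, -31), (-31, 48, 2), (2, 48, -31), (-31, 14, 19), (19, 24, -26), (-26, 28, 17), (17, 40, -14), (-14, 44, 11), … (2 more)
cycles coincide ⇒ equivalent

yes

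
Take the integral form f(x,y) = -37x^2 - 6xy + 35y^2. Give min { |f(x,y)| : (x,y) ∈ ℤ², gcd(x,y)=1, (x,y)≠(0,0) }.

descent: ρ → (35,6,-37)  [lands on river]
river: ρ → (-37,68,4)
river: ρ → (4,68,-37)
river: ρ → (-37,6,35)
river: ρ → (35,64,-8)
river: ρ → (-8,64,35)
closes: descent 1, river 6
min |a| on river = 4

4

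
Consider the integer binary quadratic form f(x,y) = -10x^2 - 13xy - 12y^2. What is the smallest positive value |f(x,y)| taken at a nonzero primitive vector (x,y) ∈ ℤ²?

translate: b→-7 (≡13 mod 20), so (10,13,12)→(10,-7,9)
flip: (10,-7,9)→(9,7,10)
reduced (well bottom): (9,7,10) with a≤c, −a<b≤a
well minimum |f| = |-9| = 9 (negative-definite)

9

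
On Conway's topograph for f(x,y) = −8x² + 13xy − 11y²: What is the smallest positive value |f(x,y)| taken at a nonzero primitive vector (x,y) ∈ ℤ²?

translate: b→3 (≡-13 mod 16), so (8,-13,11)→(8,3,6)
flip: (8,3,6)→(6,-3,8)
reduced (well bottom): (6,-3,8) with a≤c, −a<b≤a
well minimum |f| = |-6| = 6 (negative-definite)

6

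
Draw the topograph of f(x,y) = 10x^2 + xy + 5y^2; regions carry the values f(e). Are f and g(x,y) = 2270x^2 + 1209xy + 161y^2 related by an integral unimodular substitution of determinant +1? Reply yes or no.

D₁ = -199, D₂ = -199
f: flip: (10,1,5)→(5,-1,10)
f: reduced (well bottom): (5,-1,10) with a≤c, −a<b≤a
g: flip: (2270,1209,161)→(161,-1209,2270)
g: translate: b→79 (≡-1209 mod 322), so (161,-1209,2270)→(161,79,10)
g: flip: (161,79,10)→(10,-79,161)
g: translate: b→1 (≡-79 mod 20), so (10,-79,161)→(10,1,5)
g: flip: (10,1,5)→(5,-1,10)
g: reduced (well bottom): (5,-1,10) with a≤c, −a<b≤a
reduced forms (5, -1, 10) vs (5, -1, 10) ⇒ equivalent

yes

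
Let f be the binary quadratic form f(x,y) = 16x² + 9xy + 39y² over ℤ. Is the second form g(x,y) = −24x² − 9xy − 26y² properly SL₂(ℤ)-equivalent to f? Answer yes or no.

D₁ = -2415, D₂ = -2415
f: reduced (well bottom): (16,9,39) with a≤c, −a<b≤a
g is negative-definite; reduce −g:
−g: reduced (well bottom): (24,9,26) with a≤c, −a<b≤a
flip sign back: reduced form of g is (-24,-9,-26)
reduced forms (16, 9, 39) vs (-24, -9, -26) ⇒ inequivalent

no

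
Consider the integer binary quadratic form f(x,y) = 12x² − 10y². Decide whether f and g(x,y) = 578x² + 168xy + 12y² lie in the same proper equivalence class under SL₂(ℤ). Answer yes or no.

D₁ = 480, D₂ = 480
river cycle of f (length 2): (-10, 20, 2), (2, 20, -10)
river cycle of g (length 2): (-10, 20, 2), (2, 20, -10)
cycles coincide ⇒ equivalent

yes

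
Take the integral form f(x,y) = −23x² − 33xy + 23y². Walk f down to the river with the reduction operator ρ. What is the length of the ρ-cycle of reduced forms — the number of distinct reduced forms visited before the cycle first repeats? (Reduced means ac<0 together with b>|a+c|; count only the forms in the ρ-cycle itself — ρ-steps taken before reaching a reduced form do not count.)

D = 3205, ⌊√D⌋ = 56
descent: ρ → (23,33,-23)  [lands on river]
river: ρ → (-23,13,33)
river: ρ → (33,53,-3)
river: ρ → (-3,55,15)
river: ρ → (15,35,-33)
river: ρ → (-33,31,17)
river: ρ → (17,37,-27)
river: ρ → (-27,17,27)
river: ρ → (27,37,-17)
river: ρ → (-17,31,33)
river: ρ → (33,35,-15)
river: ρ → (-15,55,3)
river: ρ → (3,53,-33)
river: ρ → (-33,13,23)
ρ-cycle length = 14 (tail of 1 descent step not counted)

14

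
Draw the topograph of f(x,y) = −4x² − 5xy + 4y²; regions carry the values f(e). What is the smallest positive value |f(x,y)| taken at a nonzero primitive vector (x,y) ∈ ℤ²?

descent: ρ → (4,5,-4)  [lands on river]
river: ρ → (-4,3,5)
river: ρ → (5,7,-2)
river: ρ → (-2,9,1)
river: ρ → (1,9,-2)
river: ρ → (-2,7,5)
river: ρ → (5,3,-4)
river: ρ → (-4,5,4)
river: ρ → (4,3,-5)
river: ρ → (-5,7,2)
river: ρ → (2,9,-1)
river: ρ → (-1,9,2)
river: ρ → (2,7,-5)
river: ρ → (-5,3,4)
closes: descent 1, river 14
min |a| on river = 1

1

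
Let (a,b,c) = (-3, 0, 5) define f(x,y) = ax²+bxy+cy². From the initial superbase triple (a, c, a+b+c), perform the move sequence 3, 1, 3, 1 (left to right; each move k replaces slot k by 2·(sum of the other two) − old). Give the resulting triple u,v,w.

start (-3,5,2) = (f(1,0),f(0,1),f(1,1))
replace slot 3: 2·((-3)+5) − 2 = 2 → (-3,5,2)
replace slot 1: 2·(5+2) − (-3) = 17 → (17,5,2)
replace slot 3: 2·(17+5) − 2 = 42 → (17,5,42)
replace slot 1: 2·(5+42) − 17 = 77 → (77,5,42)

77,5,42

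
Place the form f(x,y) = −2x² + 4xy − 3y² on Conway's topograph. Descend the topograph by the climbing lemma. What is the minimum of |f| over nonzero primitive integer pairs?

translate: b→0 (≡-4 mod 4), so (2,-4,3)→(2,0,1)
flip: (2,0,1)→(1,0,2)
reduced (well bottom): (1,0,2) with a≤c, −a<b≤a
well minimum |f| = |-1| = 1 (negative-definite)

1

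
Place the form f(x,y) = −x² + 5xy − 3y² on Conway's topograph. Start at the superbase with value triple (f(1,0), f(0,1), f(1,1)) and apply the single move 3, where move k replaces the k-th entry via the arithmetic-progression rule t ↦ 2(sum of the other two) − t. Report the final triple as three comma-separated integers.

start (-1,-3,1) = (f(1,0),f(0,1),f(1,1))
replace slot 3: 2·((-1)+(-3)) − 1 = -9 → (-1,-3,-9)

-1,-3,-9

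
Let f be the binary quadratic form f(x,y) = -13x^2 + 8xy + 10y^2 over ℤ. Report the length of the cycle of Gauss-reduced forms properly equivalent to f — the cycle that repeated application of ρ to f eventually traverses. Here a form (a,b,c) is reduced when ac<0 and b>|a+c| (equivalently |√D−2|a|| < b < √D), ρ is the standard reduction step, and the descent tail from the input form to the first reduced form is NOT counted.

D = 584, ⌊√D⌋ = 24
river: ρ → (10,12,-11)
river: ρ → (-11,10,11)
river: ρ → (11,12,-10)
river: ρ → (-10,8,13)
river: ρ → (13,18,-5)
river: ρ → (-5,22,5)
river: ρ → (5,18,-13)
river: ρ → (-13,8,10)
ρ-cycle length = 8 (tail of 0 descent steps not counted)

8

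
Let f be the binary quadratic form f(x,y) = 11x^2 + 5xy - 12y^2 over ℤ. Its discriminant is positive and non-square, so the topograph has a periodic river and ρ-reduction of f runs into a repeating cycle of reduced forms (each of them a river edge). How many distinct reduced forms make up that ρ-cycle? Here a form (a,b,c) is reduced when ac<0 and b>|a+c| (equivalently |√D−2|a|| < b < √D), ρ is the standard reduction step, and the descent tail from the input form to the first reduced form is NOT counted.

D = 553, ⌊√D⌋ = 23
river: ρ → (-12,19,4)
river: ρ → (4,21,-7)
river: ρ → (-7,21,4)
river: ρ → (4,19,-12)
river: ρ → (-12,5,11)
river: ρ → (11,17,-6)
river: ρ → (-6,19,8)
river: ρ → (8,13,-12)
river: ρ → (-12,11,9)
river: ρ → (9,7,-14)
river: ρ → (-14,21,2)
river: ρ → (2,23,-3)
river: ρ → (-3,19,16)
river: ρ → (16,13,-6)
river: ρ → (-6,23,1)
river: ρ → (1,23,-6)
river: ρ → (-6,13,16)
river: ρ → (16,19,-3)
river: ρ → (-3,23,2)
river: ρ → (2,21,-14)
river: ρ → (-14,7,9)
river: ρ → (9,11,-12)
river: ρ → (-12,13,8)
river: ρ → (8,19,-6)
river: ρ → (-6,17,11)
river: ρ → (11,5,-12)
ρ-cycle length = 26 (tail of 0 descent steps not counted)

26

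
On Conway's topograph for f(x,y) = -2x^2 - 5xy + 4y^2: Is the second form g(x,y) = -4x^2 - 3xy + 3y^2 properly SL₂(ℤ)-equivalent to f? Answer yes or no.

D₁ = 57, D₂ = 57
river cycle of f (length 6): (4, 5, -2), (-2, 7, 1), (1, 7, -2), (-2, 5, 4), (4, 3, -3), (-3, 3, 4)
river cycle of g (length 6): (3, 3, -4), (-4, 5, 2), (2, 7, -1), (-1, 7, 2), (2, 5, -4), (-4, 3, 3)
cycles differ ⇒ inequivalent

no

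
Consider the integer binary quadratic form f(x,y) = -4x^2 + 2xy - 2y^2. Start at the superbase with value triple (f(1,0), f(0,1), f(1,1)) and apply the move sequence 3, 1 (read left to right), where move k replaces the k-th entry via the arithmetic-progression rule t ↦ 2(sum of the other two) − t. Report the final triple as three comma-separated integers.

start (-4,-2,-4) = (f(1,0),f(0,1),f(1,1))
replace slot 3: 2·((-4)+(-2)) − (-4) = -8 → (-4,-2,-8)
replace slot 1: 2·((-2)+(-8)) − (-4) = -16 → (-16,-2,-8)

-16,-2,-8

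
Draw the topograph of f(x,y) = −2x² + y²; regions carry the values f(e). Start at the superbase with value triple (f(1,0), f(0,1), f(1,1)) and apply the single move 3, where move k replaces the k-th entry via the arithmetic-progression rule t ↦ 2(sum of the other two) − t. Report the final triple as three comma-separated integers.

start (-2,1,-1) = (f(1,0),f(0,1),f(1,1))
replace slot 3: 2·((-2)+1) − (-1) = -1 → (-2,1,-1)

-2,1,-1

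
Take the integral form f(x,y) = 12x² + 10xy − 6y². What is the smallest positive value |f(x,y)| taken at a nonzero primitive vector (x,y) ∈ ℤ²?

river: ρ → (-6,14,8)
river: ρ → (8,18,-2)
river: ρ → (-2,18,8)
river: ρ → (8,14,-6)
river: ρ → (-6,10,12)
river: ρ → (12,14,-4)
river: ρ → (-4,18,4)
river: ρ → (4,14,-12)
river: ρ → (-12,10,6)
river: ρ → (6,14,-8)
river: ρ → (-8,18,2)
river: ρ → (2,18,-8)
river: ρ → (-8,14,6)
river: ρ → (6,10,-12)
river: ρ → (-12,14,4)
river: ρ → (4,18,-4)
river: ρ → (-4,14,12)
river: ρ → (12,10,-6)
closes: descent 0, river 18
min |a| on river = 2

2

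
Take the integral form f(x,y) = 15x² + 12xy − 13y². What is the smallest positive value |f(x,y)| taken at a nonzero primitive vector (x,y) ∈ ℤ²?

river: ρ → (-13,14,14)
river: ρ → (14,14,-13)
river: ρ → (-13,12,15)
river: ρ → (15,18,-10)
river: ρ → (-10,22,11)
river: ρ → (11,22,-10)
river: ρ → (-10,18,15)
river: ρ → (15,12,-13)
closes: descent 0, river 8
min |a| on river = 10

10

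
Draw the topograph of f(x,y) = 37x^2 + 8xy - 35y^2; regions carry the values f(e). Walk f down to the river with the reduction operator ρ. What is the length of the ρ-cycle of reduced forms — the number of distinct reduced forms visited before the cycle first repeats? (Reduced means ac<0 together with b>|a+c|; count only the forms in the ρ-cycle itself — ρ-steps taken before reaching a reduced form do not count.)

D = 5244, ⌊√D⌋ = 72
river: ρ → (-35,62,10)
river: ρ → (10,58,-47)
river: ρ → (-47,36,21)
river: ρ → (21,48,-35)
river: ρ → (-35,22,34)
river: ρ → (34,46,-23)
river: ρ → (-23,46,34)
river: ρ → (34,22,-35)
river: ρ → (-35,48,21)
river: ρ → (21,36,-47)
river: ρ → (-47,58,10)
river: ρ → (10,62,-35)
river: ρ → (-35,8,37)
river: ρ → (37,66,-6)
river: ρ → (-6,66,37)
river: ρ → (37,8,-35)
ρ-cycle length = 16 (tail of 0 descent steps not counted)

16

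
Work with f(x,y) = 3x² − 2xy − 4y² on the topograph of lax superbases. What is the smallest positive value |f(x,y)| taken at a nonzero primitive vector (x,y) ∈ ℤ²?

descent: ρ → (-4,2,3)  [lands on river]
river: ρ → (3,4,-3)
river: ρ → (-3,2,4)
river: ρ → (4,6,-1)
river: ρ → (-1,6,4)
river: ρ → (4,2,-3)
river: ρ → (-3,4,3)
river: ρ → (3,2,-4)
river: ρ → (-4,6,1)
river: ρ → (1,6,-4)
closes: descent 1, river 10
min |a| on river = 1

1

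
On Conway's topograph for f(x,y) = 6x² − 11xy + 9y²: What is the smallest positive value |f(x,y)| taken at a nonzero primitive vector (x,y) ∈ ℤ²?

translate: b→1 (≡-11 mod 12), so (6,-11,9)→(6,1,4)
flip: (6,1,4)→(4,-1,6)
reduced (well bottom): (4,-1,6) with a≤c, −a<b≤a
well minimum = a = 4

4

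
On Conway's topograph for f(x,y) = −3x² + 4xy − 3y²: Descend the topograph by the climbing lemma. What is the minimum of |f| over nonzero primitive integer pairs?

translate: b→2 (≡-4 mod 6), so (3,-4,3)→(3,2,2)
flip: (3,2,2)→(2,-2,3)
translate: b→2 (≡-2 mod 4), so (2,-2,3)→(2,2,3)
reduced (well bottom): (2,2,3) with a≤c, −a<b≤a
well minimum |f| = |-2| = 2 (negative-definite)

2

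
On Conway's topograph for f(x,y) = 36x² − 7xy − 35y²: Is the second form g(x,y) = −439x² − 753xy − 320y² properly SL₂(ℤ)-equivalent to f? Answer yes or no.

D₁ = 5089, D₂ = 5089
river cycle of f (length 32): (-35, 7, 36), (36, 65, -6), (-6, 67, 25), (25, 33, -40), (-40, 47, 18), (18, 61, -19), (-19, 53, 30), (30, 67, -5), (-5, 63, 56), (56, 49, -12), … (22 more)
river cycle of g (length 32): (-6, 67, 25), (25, 33, -40), (-40, 47, 18), (18, 61, -19), (-19, 53, 30), (30, 67, -5), (-5, 63, 56), (56, 49, -12), (-12, 71, 1), (1, 71, -12), … (22 more)
cycles coincide ⇒ equivalent

yes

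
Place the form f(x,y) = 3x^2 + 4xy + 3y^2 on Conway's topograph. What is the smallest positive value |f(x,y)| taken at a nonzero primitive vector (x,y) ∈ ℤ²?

translate: b→-2 (≡4 mod 6), so (3,4,3)→(3,-2,2)
flip: (3,-2,2)→(2,2,3)
reduced (well bottom): (2,2,3) with a≤c, −a<b≤a
well minimum = a = 2

2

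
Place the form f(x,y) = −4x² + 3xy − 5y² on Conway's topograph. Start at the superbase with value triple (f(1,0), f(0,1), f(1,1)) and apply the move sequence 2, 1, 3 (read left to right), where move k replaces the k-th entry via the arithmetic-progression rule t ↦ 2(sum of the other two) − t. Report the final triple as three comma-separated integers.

start (-4,-5,-6) = (f(1,0),f(0,1),f(1,1))
replace slot 2: 2·((-4)+(-6)) − (-5) = -15 → (-4,-15,-6)
replace slot 1: 2·((-15)+(-6)) − (-4) = -38 → (-38,-15,-6)
replace slot 3: 2·((-38)+(-15)) − (-6) = -100 → (-38,-15,-100)

-38,-15,-100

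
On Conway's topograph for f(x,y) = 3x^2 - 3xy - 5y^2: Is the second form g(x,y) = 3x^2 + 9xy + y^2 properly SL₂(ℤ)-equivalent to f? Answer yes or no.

D₁ = 69, D₂ = 69
river cycle of f (length 4): (-5, 3, 3), (3, 3, -5), (-5, 7, 1), (1, 7, -5)
river cycle of g (length 4): (1, 7, -5), (-5, 3, 3), (3, 3, -5), (-5, 7, 1)
cycles coincide ⇒ equivalent

yes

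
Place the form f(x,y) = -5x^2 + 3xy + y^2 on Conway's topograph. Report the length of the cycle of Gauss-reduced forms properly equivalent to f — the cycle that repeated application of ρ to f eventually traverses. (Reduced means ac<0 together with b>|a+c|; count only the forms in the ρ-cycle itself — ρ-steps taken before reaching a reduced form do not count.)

D = 29, ⌊√D⌋ = 5
descent: ρ → (1,5,-1)  [lands on river]
river: ρ → (-1,5,1)
ρ-cycle length = 2 (tail of 1 descent step not counted)

2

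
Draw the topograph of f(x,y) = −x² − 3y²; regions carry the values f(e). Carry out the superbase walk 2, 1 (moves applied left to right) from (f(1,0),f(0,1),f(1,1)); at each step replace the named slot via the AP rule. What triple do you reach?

start (-1,-3,-4) = (f(1,0),f(0,1),f(1,1))
replace slot 2: 2·((-1)+(-4)) − (-3) = -7 → (-1,-7,-4)
replace slot 1: 2·((-7)+(-4)) − (-1) = -21 → (-21,-7,-4)

-21,-7,-4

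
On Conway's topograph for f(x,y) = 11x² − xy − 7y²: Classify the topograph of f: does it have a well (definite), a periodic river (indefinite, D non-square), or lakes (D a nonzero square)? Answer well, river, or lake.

D = b²−4ac = (-1)² − 4·11·(-7) = 309
D > 0 non-square ⇒ indefinite ⇒ periodic river

river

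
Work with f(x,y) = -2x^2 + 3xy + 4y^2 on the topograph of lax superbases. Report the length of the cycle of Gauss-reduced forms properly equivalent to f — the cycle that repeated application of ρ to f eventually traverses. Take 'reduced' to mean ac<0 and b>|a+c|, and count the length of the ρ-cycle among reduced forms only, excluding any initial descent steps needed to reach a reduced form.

D = 41, ⌊√D⌋ = 6
river: ρ → (4,5,-1)
river: ρ → (-1,5,4)
river: ρ → (4,3,-2)
river: ρ → (-2,5,2)
river: ρ → (2,3,-4)
river: ρ → (-4,5,1)
river: ρ → (1,5,-4)
river: ρ → (-4,3,2)
river: ρ → (2,5,-2)
river: ρ → (-2,3,4)
ρ-cycle length = 10 (tail of 0 descent steps not counted)

10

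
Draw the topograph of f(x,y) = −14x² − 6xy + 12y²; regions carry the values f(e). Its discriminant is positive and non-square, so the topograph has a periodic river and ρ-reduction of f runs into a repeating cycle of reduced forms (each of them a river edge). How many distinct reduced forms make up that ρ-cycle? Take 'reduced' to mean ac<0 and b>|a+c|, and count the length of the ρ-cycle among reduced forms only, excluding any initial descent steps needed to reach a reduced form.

D = 708, ⌊√D⌋ = 26
descent: ρ → (12,6,-14)  [lands on river]
river: ρ → (-14,22,4)
river: ρ → (4,26,-2)
river: ρ → (-2,26,4)
river: ρ → (4,22,-14)
river: ρ → (-14,6,12)
river: ρ → (12,18,-8)
river: ρ → (-8,14,16)
river: ρ → (16,18,-6)
river: ρ → (-6,18,16)
river: ρ → (16,14,-8)
river: ρ → (-8,18,12)
ρ-cycle length = 12 (tail of 1 descent step not counted)

12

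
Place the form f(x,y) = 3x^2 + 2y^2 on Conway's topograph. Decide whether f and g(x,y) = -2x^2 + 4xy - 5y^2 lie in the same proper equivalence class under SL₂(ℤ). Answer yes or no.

D₁ = -24, D₂ = -24
f: flip: (3,0,2)→(2,0,3)
f: reduced (well bottom): (2,0,3) with a≤c, −a<b≤a
g is negative-definite; reduce −g:
−g: translate: b→0 (≡-4 mod 4), so (2,-4,5)→(2,0,3)
−g: reduced (well bottom): (2,0,3) with a≤c, −a<b≤a
flip sign back: reduced form of g is (-2,0,-3)
reduced forms (2, 0, 3) vs (-2, 0, -3) ⇒ inequivalent

no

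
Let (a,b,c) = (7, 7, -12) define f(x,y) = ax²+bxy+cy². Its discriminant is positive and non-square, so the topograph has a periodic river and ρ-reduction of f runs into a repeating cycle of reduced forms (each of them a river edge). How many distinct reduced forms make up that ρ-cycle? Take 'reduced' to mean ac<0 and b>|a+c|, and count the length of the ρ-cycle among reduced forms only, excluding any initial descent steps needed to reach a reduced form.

D = 385, ⌊√D⌋ = 19
river: ρ → (-12,17,2)
river: ρ → (2,19,-3)
river: ρ → (-3,17,8)
river: ρ → (8,15,-5)
river: ρ → (-5,15,8)
river: ρ → (8,17,-3)
river: ρ → (-3,19,2)
river: ρ → (2,17,-12)
river: ρ → (-12,7,7)
river: ρ → (7,7,-12)
ρ-cycle length = 10 (tail of 0 descent steps not counted)

10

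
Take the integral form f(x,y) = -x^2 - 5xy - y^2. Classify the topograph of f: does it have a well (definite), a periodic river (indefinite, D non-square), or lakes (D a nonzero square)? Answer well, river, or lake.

D = b²−4ac = (-5)² − 4·(-1)·(-1) = 21
D > 0 non-square ⇒ indefinite ⇒ periodic river

river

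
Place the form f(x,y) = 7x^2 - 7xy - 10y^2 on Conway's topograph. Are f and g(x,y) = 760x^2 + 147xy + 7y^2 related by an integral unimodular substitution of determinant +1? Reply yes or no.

D₁ = 329, D₂ = 329
river cycle of f (length 16): (-10, 7, 7), (7, 7, -10), (-10, 13, 4), (4, 11, -13), (-13, 15, 2), (2, 17, -5), (-5, 13, 8), (8, 3, -10), (-10, 17, 1), (1, 17, -10), … (6 more)
river cycle of g (length 16): (7, 7, -10), (-10, 13, 4), (4, 11, -13), (-13, 15, 2), (2, 17, -5), (-5, 13, 8), (8, 3, -10), (-10, 17, 1), (1, 17, -10), (-10, 3, 8), … (6 more)
cycles coincide ⇒ equivalent

yes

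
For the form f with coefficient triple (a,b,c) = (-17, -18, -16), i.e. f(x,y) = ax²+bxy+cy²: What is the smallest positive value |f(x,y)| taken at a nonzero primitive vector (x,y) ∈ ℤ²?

translate: b→-16 (≡18 mod 34), so (17,18,16)→(17,-16,15)
flip: (17,-16,15)→(15,16,17)
translate: b→-14 (≡16 mod 30), so (15,16,17)→(15,-14,16)
reduced (well bottom): (15,-14,16) with a≤c, −a<b≤a
well minimum |f| = |-15| = 15 (negative-definite)

15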